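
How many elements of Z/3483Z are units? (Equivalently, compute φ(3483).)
Z/3483Z has φ(3483) = 2268 units

An element a ∈ Z/3483Z is a unit iff gcd(a, 3483) = 1, so the number of units is φ(3483). φ is multiplicative, with φ(p^e) = p^e − p^(e−1). Factorise 3483 = 3^4 · 43. Then
  φ(3483) = (3^4 − 3^3) · (43 − 1) = 54 · 42 = 2268.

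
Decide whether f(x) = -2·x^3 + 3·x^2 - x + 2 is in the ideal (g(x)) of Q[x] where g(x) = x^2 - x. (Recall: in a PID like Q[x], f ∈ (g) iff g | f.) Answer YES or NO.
In Q[x] the ideal (g) consists of all multiples of g, so f ∈ (g) iff g | f, i.e. iff the remainder of f on division by g is 0. Divide f by g (g is monic, so eliminate the leading term of the running remainder at each step):
  leading term -2·x^3: subtract (-2·x)·g(x) = -2·x^3 + 2·x^2, leaving x^2 - x + 2
  leading term x^2: subtract (1)·g(x) = x^2 - x, leaving 2
The remainder r(x) = 2 ≠ 0 (and deg r < deg g), so g ∤ f, i.e. f ∉ (g).

Final answer: NO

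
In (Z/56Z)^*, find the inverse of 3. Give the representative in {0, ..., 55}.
Apply the extended Euclidean algorithm to (56, 3), tracking rows (r, s, t) with s·56 + t·3 = r. Each division r_prev = q·r_cur + r_new produces the new row as (previous row) − q·(current row):
  row A: (56, 1, 0)   [1·56 + 0·3 = 56]
  row B: (3, 0, 1)   [0·56 + 1·3 = 3]
  56 = 18·3 + 2   → row C = row A − 18·row B = (2, 1, −18)   [check: 1·56 − 18·3 = 2]
  3 = 1·2 + 1   → row D = row B − 1·row C = (1, −1, 19)   [check: −1·56 + 19·3 = 1]
  2 = 2·1 + 0   → remainder 0, stop. gcd = 1 (last nonzero row D).
The gcd is 1, so 3 is invertible mod 56. The last nonzero row gives −1·56 + 19·3 = 1, so t = 19. So 3^(−1) ≡ 19 (mod 56). Verify: 3 · 19 = 57 ≡ 1 (mod 56). ✓

Final answer: 3^(−1) ≡ 19 (mod 56)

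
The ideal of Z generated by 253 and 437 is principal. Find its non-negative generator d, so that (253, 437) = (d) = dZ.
(253, 437) = (23); d = 23

In the PID Z, (a, b) is generated by gcd(a, b). Compute gcd(437, 253) with the extended Euclidean algorithm, tracking rows (r, s, t) with s·437 + t·253 = r:
  row A: (437, 1, 0)   [1·437 + 0·253 = 437]
  row B: (253, 0, 1)   [0·437 + 1·253 = 253]
  437 = 1·253 + 184   → row C = row A − 1·row B = (184, 1, −1)   [check: 1·437 − 1·253 = 184]
  253 = 1·184 + 69   → row D = row B − 1·row C = (69, −1, 2)   [check: −1·437 + 2·253 = 69]
  184 = 2·69 + 46   → row E = row C − 2·row D = (46, 3, −5)   [check: 3·437 − 5·253 = 46]
  69 = 1·46 + 23   → row F = row D − 1·row E = (23, −4, 7)   [check: −4·437 + 7·253 = 23]
  46 = 2·23 + 0   → remainder 0, stop. gcd = 23 (last nonzero row F).
So gcd(253, 437) = 23, with Bézout identity −4·437 + 7·253 = 23. Containment (⊇): the Bézout identity exhibits 23 as an element of (253, 437), giving (23) ⊆ (253, 437). Containment (⊆): since 23 | 253 and 23 | 437 (253 = 23·11, 437 = 23·19), every Z-linear combination of 253 and 437 is divisible by 23, so (253, 437) ⊆ (23). Therefore (253, 437) = (23), d = 23.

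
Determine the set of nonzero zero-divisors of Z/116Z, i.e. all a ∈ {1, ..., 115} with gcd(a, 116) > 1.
An element a ∈ Z/116Z (with a ≠ 0) is a zero-divisor iff gcd(a, 116) > 1 (because a is a unit precisely when gcd(a, n) = 1, and in Z/nZ every nonzero, non-unit element is a zero-divisor). Scan a = 1, ..., 115 and keep those with gcd(a, 116) > 1:
  gcd(2, 116) = 2, gcd(4, 116) = 4, gcd(6, 116) = 2, gcd(8, 116) = 4, gcd(10, 116) = 2, gcd(12, 116) = 4, gcd(14, 116) = 2, gcd(16, 116) = 4, gcd(18, 116) = 2, gcd(20, 116) = 4, gcd(22, 116) = 2, gcd(24, 116) = 4, gcd(26, 116) = 2, gcd(28, 116) = 4, gcd(29, 116) = 29, gcd(30, 116) = 2, gcd(32, 116) = 4, gcd(34, 116) = 2, gcd(36, 116) = 4, gcd(38, 116) = 2, gcd(40, 116) = 4, gcd(42, 116) = 2, gcd(44, 116) = 4, gcd(46, 116) = 2, gcd(48, 116) = 4, gcd(50, 116) = 2, gcd(52, 116) = 4, gcd(54, 116) = 2, gcd(56, 116) = 4, gcd(58, 116) = 58, gcd(60, 116) = 4, gcd(62, 116) = 2, gcd(64, 116) = 4, gcd(66, 116) = 2, gcd(68, 116) = 4, gcd(70, 116) = 2, gcd(72, 116) = 4, gcd(74, 116) = 2, gcd(76, 116) = 4, gcd(78, 116) = 2, gcd(80, 116) = 4, gcd(82, 116) = 2, gcd(84, 116) = 4, gcd(86, 116) = 2, gcd(87, 116) = 29, gcd(88, 116) = 4, gcd(90, 116) = 2, gcd(92, 116) = 4, gcd(94, 116) = 2, gcd(96, 116) = 4, gcd(98, 116) = 2, gcd(100, 116) = 4, gcd(102, 116) = 2, gcd(104, 116) = 4, gcd(106, 116) = 2, gcd(108, 116) = 4, gcd(110, 116) = 2, gcd(112, 116) = 4, gcd(114, 116) = 2.
All other a ∈ {1, ..., 115} have gcd(a, 116) = 1 and are units. So the nonzero zero-divisors are exactly the 59 values of a appearing in this scan.

Final answer: nonzero zero-divisors of Z/116Z = {2, 4, 6, 8, 10, 12, 14, 16, 18, 20, 22, 24, 26, 28, 29, 30, 32, 34, 36, 38, 40, 42, 44, 46, 48, 50, 52, 54, 56, 58, 60, 62, 64, 66, 68, 70, 72, 74, 76, 78, 80, 82, 84, 86, 87, 88, 90, 92, 94, 96, 98, 100, 102, 104, 106, 108, 110, 112, 114}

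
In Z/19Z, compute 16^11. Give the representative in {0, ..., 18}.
9

Use repeated squaring. Binary(11) = 1011. Walk through the bits of the exponent 11 left-to-right: at each bit after the leading one, square the running value, then multiply by 16 if the bit is 1 (always reducing mod 19):
  bit 1 = 1 (leading): start with 16.
  bit 2 = 0: square 16^2 = 256 ≡ 9 (mod 19).
  bit 3 = 1: square 9^2 = 81 ≡ 5; bit is 1, so multiply 5·16 = 80 ≡ 4 (mod 19).
  bit 4 = 1: square 4^2 = 16; bit is 1, so multiply 16·16 = 256 ≡ 9 (mod 19).
Final value: 16^11 ≡ 9 (mod 19).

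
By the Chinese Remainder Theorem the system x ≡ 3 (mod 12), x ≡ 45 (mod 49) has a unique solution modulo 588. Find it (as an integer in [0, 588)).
The moduli 12, 49 are pairwise coprime, so by the CRT there is a unique solution mod 12·49 = 588.
Solve by successive substitution. Start with x ≡ 3 (mod 12).
  Combine with x ≡ 45 (mod 49): write x = 3 + 12·t and require 3 + 12·t ≡ 45 (mod 49), i.e. 12·t ≡ 45 − 3 ≡ 42 (mod 49). Since 12^(−1) ≡ 45 (mod 49), t ≡ 45·42 ≡ 28 (mod 49). So x ≡ 3 + 12·28 = 339 (mod 588).
Unique solution in [0, 588): x = 339.

Final answer: x ≡ 339 (mod 588); the representative in [0, 588) is 339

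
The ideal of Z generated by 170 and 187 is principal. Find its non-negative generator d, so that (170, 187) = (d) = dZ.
(170, 187) = (17); d = 17

In the PID Z, (a, b) is generated by gcd(a, b). Compute gcd(187, 170) with the extended Euclidean algorithm, tracking rows (r, s, t) with s·187 + t·170 = r:
  row A: (187, 1, 0)   [1·187 + 0·170 = 187]
  row B: (170, 0, 1)   [0·187 + 1·170 = 170]
  187 = 1·170 + 17   → row C = row A − 1·row B = (17, 1, −1)   [check: 1·187 − 1·170 = 17]
  170 = 10·17 + 0   → remainder 0, stop. gcd = 17 (last nonzero row C).
So gcd(170, 187) = 17, with Bézout identity 1·187 − 1·170 = 17. Containment (⊇): the Bézout identity exhibits 17 as an element of (170, 187), giving (17) ⊆ (170, 187). Containment (⊆): since 17 | 170 and 17 | 187 (170 = 17·10, 187 = 17·11), every Z-linear combination of 170 and 187 is divisible by 17, so (170, 187) ⊆ (17). Therefore (170, 187) = (17), d = 17.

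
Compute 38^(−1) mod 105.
Apply the extended Euclidean algorithm to (105, 38), tracking rows (r, s, t) with s·105 + t·38 = r. Each division r_prev = q·r_cur + r_new produces the new row as (previous row) − q·(current row):
  row A: (105, 1, 0)   [1·105 + 0·38 = 105]
  row B: (38, 0, 1)   [0·105 + 1·38 = 38]
  105 = 2·38 + 29   → row C = row A − 2·row B = (29, 1, −2)   [check: 1·105 − 2·38 = 29]
  38 = 1·29 + 9   → row D = row B − 1·row C = (9, −1, 3)   [check: −1·105 + 3·38 = 9]
  29 = 3·9 + 2   → row E = row C − 3·row D = (2, 4, −11)   [check: 4·105 − 11·38 = 2]
  9 = 4·2 + 1   → row F = row D − 4·row E = (1, −17, 47)   [check: −17·105 + 47·38 = 1]
  2 = 2·1 + 0   → remainder 0, stop. gcd = 1 (last nonzero row F).
The gcd is 1, so 38 is invertible mod 105. The last nonzero row gives −17·105 + 47·38 = 1, so t = 47. So 38^(−1) ≡ 47 (mod 105). Verify: 38 · 47 = 1786 ≡ 1 (mod 105). ✓

Final answer: 38^(−1) ≡ 47 (mod 105)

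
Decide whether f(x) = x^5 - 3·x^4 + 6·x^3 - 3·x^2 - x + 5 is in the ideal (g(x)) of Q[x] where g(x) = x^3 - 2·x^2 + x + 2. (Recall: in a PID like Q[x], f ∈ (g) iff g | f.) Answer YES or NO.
In Q[x] the ideal (g) consists of all multiples of g, so f ∈ (g) iff g | f, i.e. iff the remainder of f on division by g is 0. Divide f by g (g is monic, so eliminate the leading term of the running remainder at each step):
  leading term x^5: subtract (x^2)·g(x) = x^5 - 2·x^4 + x^3 + 2·x^2, leaving -x^4 + 5·x^3 - 5·x^2 - x + 5
  leading term -x^4: subtract (-x)·g(x) = -x^4 + 2·x^3 - x^2 - 2·x, leaving 3·x^3 - 4·x^2 + x + 5
  leading term 3·x^3: subtract (3)·g(x) = 3·x^3 - 6·x^2 + 3·x + 6, leaving 2·x^2 - 2·x - 1
The remainder r(x) = 2·x^2 - 2·x - 1 ≠ 0 (and deg r < deg g), so g ∤ f, i.e. f ∉ (g).

Final answer: NO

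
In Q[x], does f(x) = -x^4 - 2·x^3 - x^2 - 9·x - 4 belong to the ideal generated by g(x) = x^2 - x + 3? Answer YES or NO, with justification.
NO

In Q[x] the ideal (g) consists of all multiples of g, so f ∈ (g) iff g | f, i.e. iff the remainder of f on division by g is 0. Divide f by g (g is monic, so eliminate the leading term of the running remainder at each step):
  leading term -x^4: subtract (-x^2)·g(x) = -x^4 + x^3 - 3·x^2, leaving -3·x^3 + 2·x^2 - 9·x - 4
  leading term -3·x^3: subtract (-3·x)·g(x) = -3·x^3 + 3·x^2 - 9·x, leaving -x^2 - 4
  leading term -x^2: subtract (-1)·g(x) = -x^2 + x - 3, leaving -x - 1
The remainder r(x) = -x - 1 ≠ 0 (and deg r < deg g), so g ∤ f, i.e. f ∉ (g).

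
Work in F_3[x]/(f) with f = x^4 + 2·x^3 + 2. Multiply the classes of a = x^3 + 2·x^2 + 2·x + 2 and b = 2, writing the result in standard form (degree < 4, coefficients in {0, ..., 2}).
Multiply as integer polynomials: a · b = 2·x^3 + 4·x^2 + 4·x + 4. Reducing coefficients mod 3: a · b ≡ 2·x^3 + x^2 + x + 1. This already has degree < 4, so no reduction by f is needed. Hence a · b ≡ 2·x^3 + x^2 + x + 1 in F_3[x]/(f).

Final answer: a · b ≡ 2·x^3 + x^2 + x + 1 (mod f(x))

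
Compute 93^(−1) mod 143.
93^(−1) ≡ 20 (mod 143)

Apply the extended Euclidean algorithm to (143, 93), tracking rows (r, s, t) with s·143 + t·93 = r. Each division r_prev = q·r_cur + r_new produces the new row as (previous row) − q·(current row):
  row A: (143, 1, 0)   [1·143 + 0·93 = 143]
  row B: (93, 0, 1)   [0·143 + 1·93 = 93]
  143 = 1·93 + 50   → row C = row A − 1·row B = (50, 1, −1)   [check: 1·143 − 1·93 = 50]
  93 = 1·50 + 43   → row D = row B − 1·row C = (43, −1, 2)   [check: −1·143 + 2·93 = 43]
  50 = 1·43 + 7   → row E = row C − 1·row D = (7, 2, −3)   [check: 2·143 − 3·93 = 7]
  43 = 6·7 + 1   → row F = row D − 6·row E = (1, −13, 20)   [check: −13·143 + 20·93 = 1]
  7 = 7·1 + 0   → remainder 0, stop. gcd = 1 (last nonzero row F).
The gcd is 1, so 93 is invertible mod 143. The last nonzero row gives −13·143 + 20·93 = 1, so t = 20. So 93^(−1) ≡ 20 (mod 143). Verify: 93 · 20 = 1860 ≡ 1 (mod 143). ✓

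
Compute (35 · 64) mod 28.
0

Reduce the factors first: 35 ≡ 7, 64 ≡ 8 (mod 28), so 35 · 64 ≡ 7 · 8 (mod 28). 7 · 8 = 56. Dividing by 28: 56 = 2·28 + 0. So (35 · 64) mod 28 = 0.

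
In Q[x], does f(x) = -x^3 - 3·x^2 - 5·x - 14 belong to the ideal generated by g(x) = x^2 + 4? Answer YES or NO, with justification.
NO

In Q[x] the ideal (g) consists of all multiples of g, so f ∈ (g) iff g | f, i.e. iff the remainder of f on division by g is 0. Divide f by g (g is monic, so eliminate the leading term of the running remainder at each step):
  leading term -x^3: subtract (-x)·g(x) = -x^3 - 4·x, leaving -3·x^2 - x - 14
  leading term -3·x^2: subtract (-3)·g(x) = -3·x^2 - 12, leaving -x - 2
The remainder r(x) = -x - 2 ≠ 0 (and deg r < deg g), so g ∤ f, i.e. f ∉ (g).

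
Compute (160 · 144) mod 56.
24

Reduce the factors first: 160 ≡ 48, 144 ≡ 32 (mod 56), so 160 · 144 ≡ 48 · 32 (mod 56). 48 · 32 = 1536. Dividing by 56: 1536 = 27·56 + 24. So (160 · 144) mod 56 = 24.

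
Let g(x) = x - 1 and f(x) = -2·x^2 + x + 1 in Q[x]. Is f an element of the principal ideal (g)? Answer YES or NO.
In Q[x] the ideal (g) consists of all multiples of g, so f ∈ (g) iff g | f, i.e. iff the remainder of f on division by g is 0. Divide f by g (g is monic, so eliminate the leading term of the running remainder at each step):
  leading term -2·x^2: subtract (-2·x)·g(x) = -2·x^2 + 2·x, leaving 1 - x
  leading term -x: subtract (-1)·g(x) = 1 - x, leaving 0
The remainder is 0, so f(x) = g(x) · h(x) with h(x) = -2·x - 1. Hence g | f, i.e. f ∈ (g).

Final answer: YES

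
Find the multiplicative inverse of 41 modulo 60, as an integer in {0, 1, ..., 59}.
Apply the extended Euclidean algorithm to (60, 41), tracking rows (r, s, t) with s·60 + t·41 = r. Each division r_prev = q·r_cur + r_new produces the new row as (previous row) − q·(current row):
  row A: (60, 1, 0)   [1·60 + 0·41 = 60]
  row B: (41, 0, 1)   [0·60 + 1·41 = 41]
  60 = 1·41 + 19   → row C = row A − 1·row B = (19, 1, −1)   [check: 1·60 − 1·41 = 19]
  41 = 2·19 + 3   → row D = row B − 2·row C = (3, −2, 3)   [check: −2·60 + 3·41 = 3]
  19 = 6·3 + 1   → row E = row C − 6·row D = (1, 13, −19)   [check: 13·60 − 19·41 = 1]
  3 = 3·1 + 0   → remainder 0, stop. gcd = 1 (last nonzero row E).
The gcd is 1, so 41 is invertible mod 60. The last nonzero row gives 13·60 − 19·41 = 1, so t = −19. So 41^(−1) ≡ −19 ≡ 41 (mod 60). Verify: 41 · 41 = 1681 ≡ 1 (mod 60). ✓

Final answer: 41^(−1) ≡ 41 (mod 60)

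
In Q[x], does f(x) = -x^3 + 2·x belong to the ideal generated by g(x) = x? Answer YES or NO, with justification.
In Q[x] the ideal (g) consists of all multiples of g, so f ∈ (g) iff g | f, i.e. iff the remainder of f on division by g is 0. Divide f by g (g is monic, so eliminate the leading term of the running remainder at each step):
  leading term -x^3: subtract (-x^2)·g(x) = -x^3, leaving 2·x
  leading term 2·x: subtract (2)·g(x) = 2·x, leaving 0
The remainder is 0, so f(x) = g(x) · h(x) with h(x) = 2 - x^2. Hence g | f, i.e. f ∈ (g).

Final answer: YES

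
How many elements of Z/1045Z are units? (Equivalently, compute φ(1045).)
Z/1045Z has φ(1045) = 720 units

An element a ∈ Z/1045Z is a unit iff gcd(a, 1045) = 1, so the number of units is φ(1045). φ is multiplicative, with φ(p^e) = p^e − p^(e−1). Factorise 1045 = 5 · 11 · 19. Then
  φ(1045) = (5 − 1) · (11 − 1) · (19 − 1) = 4 · 10 · 18 = 720.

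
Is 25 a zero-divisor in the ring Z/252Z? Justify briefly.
NO

gcd(25, 252) = 1, so 25 is a unit in Z/252Z (it has a multiplicative inverse). A unit cannot be a zero-divisor: if 25·b ≡ 0 then multiplying both sides by 25^(−1) gives b ≡ 0. So 25 is not a zero-divisor.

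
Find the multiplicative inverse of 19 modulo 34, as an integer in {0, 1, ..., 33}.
Apply the extended Euclidean algorithm to (34, 19), tracking rows (r, s, t) with s·34 + t·19 = r. Each division r_prev = q·r_cur + r_new produces the new row as (previous row) − q·(current row):
  row A: (34, 1, 0)   [1·34 + 0·19 = 34]
  row B: (19, 0, 1)   [0·34 + 1·19 = 19]
  34 = 1·19 + 15   → row C = row A − 1·row B = (15, 1, −1)   [check: 1·34 − 1·19 = 15]
  19 = 1·15 + 4   → row D = row B − 1·row C = (4, −1, 2)   [check: −1·34 + 2·19 = 4]
  15 = 3·4 + 3   → row E = row C − 3·row D = (3, 4, −7)   [check: 4·34 − 7·19 = 3]
  4 = 1·3 + 1   → row F = row D − 1·row E = (1, −5, 9)   [check: −5·34 + 9·19 = 1]
  3 = 3·1 + 0   → remainder 0, stop. gcd = 1 (last nonzero row F).
The gcd is 1, so 19 is invertible mod 34. The last nonzero row gives −5·34 + 9·19 = 1, so t = 9. So 19^(−1) ≡ 9 (mod 34). Verify: 19 · 9 = 171 ≡ 1 (mod 34). ✓

Final answer: 19^(−1) ≡ 9 (mod 34)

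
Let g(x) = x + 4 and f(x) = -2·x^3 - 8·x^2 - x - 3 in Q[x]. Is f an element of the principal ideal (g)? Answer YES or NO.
In Q[x] the ideal (g) consists of all multiples of g, so f ∈ (g) iff g | f, i.e. iff the remainder of f on division by g is 0. Divide f by g (g is monic, so eliminate the leading term of the running remainder at each step):
  leading term -2·x^3: subtract (-2·x^2)·g(x) = -2·x^3 - 8·x^2, leaving -x - 3
  leading term -x: subtract (-1)·g(x) = -x - 4, leaving 1
The remainder r(x) = 1 ≠ 0 (and deg r < deg g), so g ∤ f, i.e. f ∉ (g).

Final answer: NO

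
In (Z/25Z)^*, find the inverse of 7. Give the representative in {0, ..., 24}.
Apply the extended Euclidean algorithm to (25, 7), tracking rows (r, s, t) with s·25 + t·7 = r. Each division r_prev = q·r_cur + r_new produces the new row as (previous row) − q·(current row):
  row A: (25, 1, 0)   [1·25 + 0·7 = 25]
  row B: (7, 0, 1)   [0·25 + 1·7 = 7]
  25 = 3·7 + 4   → row C = row A − 3·row B = (4, 1, −3)   [check: 1·25 − 3·7 = 4]
  7 = 1·4 + 3   → row D = row B − 1·row C = (3, −1, 4)   [check: −1·25 + 4·7 = 3]
  4 = 1·3 + 1   → row E = row C − 1·row D = (1, 2, −7)   [check: 2·25 − 7·7 = 1]
  3 = 3·1 + 0   → remainder 0, stop. gcd = 1 (last nonzero row E).
The gcd is 1, so 7 is invertible mod 25. The last nonzero row gives 2·25 − 7·7 = 1, so t = −7. So 7^(−1) ≡ −7 ≡ 18 (mod 25). Verify: 7 · 18 = 126 ≡ 1 (mod 25). ✓

Final answer: 7^(−1) ≡ 18 (mod 25)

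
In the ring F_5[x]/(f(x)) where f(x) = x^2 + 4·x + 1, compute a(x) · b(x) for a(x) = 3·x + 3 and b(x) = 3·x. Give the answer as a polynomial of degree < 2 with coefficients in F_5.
a · b ≡ 3·x + 1 (mod f(x))

Multiply as integer polynomials: a · b = 9·x^2 + 9·x. Reducing coefficients mod 5: a · b ≡ 4·x^2 + 4·x. Now divide by f(x) = x^2 + 4·x + 1 in F_5[x], eliminating the leading term at each step:
  leading term 4·x^2: subtract (4)·f(x) = 4·x^2 + x + 4, leaving 3·x + 1 (coefficients mod 5)
The degree is now < 2, so this is the remainder. Hence a · b ≡ 3·x + 1 in F_5[x]/(f).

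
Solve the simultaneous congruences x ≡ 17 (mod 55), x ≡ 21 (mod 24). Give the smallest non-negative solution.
The moduli 55, 24 are pairwise coprime, so by the CRT there is a unique solution mod 55·24 = 1320.
Solve by successive substitution. Start with x ≡ 17 (mod 55).
  Combine with x ≡ 21 (mod 24): write x = 17 + 55·t and require 17 + 55·t ≡ 21 (mod 24), i.e. 55·t ≡ 21 − 17 ≡ 4 (mod 24). Since 55^(−1) ≡ 7 (mod 24) (55 ≡ 7 (mod 24)), t ≡ 7·4 ≡ 4 (mod 24). So x ≡ 17 + 55·4 = 237 (mod 1320).
Unique solution in [0, 1320): x = 237.

Final answer: x ≡ 237 (mod 1320); the representative in [0, 1320) is 237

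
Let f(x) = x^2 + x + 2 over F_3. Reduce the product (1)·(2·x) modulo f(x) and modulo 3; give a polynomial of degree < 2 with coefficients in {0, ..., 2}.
a · b ≡ 2·x (mod f(x))

Multiply as integer polynomials: a · b = 2·x. Reducing coefficients mod 3: a · b ≡ 2·x. This already has degree < 2, so no reduction by f is needed. Hence a · b ≡ 2·x in F_3[x]/(f).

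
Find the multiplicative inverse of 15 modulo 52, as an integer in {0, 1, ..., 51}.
Apply the extended Euclidean algorithm to (52, 15), tracking rows (r, s, t) with s·52 + t·15 = r. Each division r_prev = q·r_cur + r_new produces the new row as (previous row) − q·(current row):
  row A: (52, 1, 0)   [1·52 + 0·15 = 52]
  row B: (15, 0, 1)   [0·52 + 1·15 = 15]
  52 = 3·15 + 7   → row C = row A − 3·row B = (7, 1, −3)   [check: 1·52 − 3·15 = 7]
  15 = 2·7 + 1   → row D = row B − 2·row C = (1, −2, 7)   [check: −2·52 + 7·15 = 1]
  7 = 7·1 + 0   → remainder 0, stop. gcd = 1 (last nonzero row D).
The gcd is 1, so 15 is invertible mod 52. The last nonzero row gives −2·52 + 7·15 = 1, so t = 7. So 15^(−1) ≡ 7 (mod 52). Verify: 15 · 7 = 105 ≡ 1 (mod 52). ✓

Final answer: 15^(−1) ≡ 7 (mod 52)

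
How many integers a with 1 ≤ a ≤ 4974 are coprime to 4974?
1656

The number of a ∈ {1, ..., 4974} with gcd(a, 4974) = 1 is by definition Euler's totient φ(4974). φ is multiplicative, with φ(p^e) = p^e − p^(e−1). Factorise 4974 = 2 · 3 · 829. Then
  φ(4974) = (2 − 1) · (3 − 1) · (829 − 1) = 1 · 2 · 828 = 1656.
So there are 1656 such integers.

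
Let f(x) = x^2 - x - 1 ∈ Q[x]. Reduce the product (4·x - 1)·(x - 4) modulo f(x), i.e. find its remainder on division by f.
First multiply in Q[x] without reducing: a · b = 4·x^2 - 17·x + 4. Now divide by f(x) = x^2 - x - 1, eliminating the leading term at each step:
  leading term 4·x^2: subtract (4)·f(x) = 4·x^2 - 4·x - 4, leaving 8 - 13·x
The degree is now < 2, so this is the remainder. Hence a · b ≡ 8 - 13·x in Q[x]/(f).

Final answer: a · b ≡ 8 - 13·x (mod f(x))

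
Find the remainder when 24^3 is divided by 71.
50

Use repeated squaring. Binary(3) = 11. Walk through the bits of the exponent 3 left-to-right: at each bit after the leading one, square the running value, then multiply by 24 if the bit is 1 (always reducing mod 71):
  bit 1 = 1 (leading): start with 24.
  bit 2 = 1: square 24^2 = 576 ≡ 8; bit is 1, so multiply 8·24 = 192 ≡ 50 (mod 71).
Final value: 24^3 ≡ 50 (mod 71).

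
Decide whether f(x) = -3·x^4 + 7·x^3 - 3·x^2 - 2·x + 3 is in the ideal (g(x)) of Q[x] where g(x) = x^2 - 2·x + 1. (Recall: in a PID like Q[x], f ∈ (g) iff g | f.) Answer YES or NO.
NO

In Q[x] the ideal (g) consists of all multiples of g, so f ∈ (g) iff g | f, i.e. iff the remainder of f on division by g is 0. Divide f by g (g is monic, so eliminate the leading term of the running remainder at each step):
  leading term -3·x^4: subtract (-3·x^2)·g(x) = -3·x^4 + 6·x^3 - 3·x^2, leaving x^3 - 2·x + 3
  leading term x^3: subtract (x)·g(x) = x^3 - 2·x^2 + x, leaving 2·x^2 - 3·x + 3
  leading term 2·x^2: subtract (2)·g(x) = 2·x^2 - 4·x + 2, leaving x + 1
The remainder r(x) = x + 1 ≠ 0 (and deg r < deg g), so g ∤ f, i.e. f ∉ (g).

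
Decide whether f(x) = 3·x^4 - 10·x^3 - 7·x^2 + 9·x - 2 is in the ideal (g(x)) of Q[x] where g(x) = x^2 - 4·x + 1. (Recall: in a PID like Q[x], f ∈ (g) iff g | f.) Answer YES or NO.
In Q[x] the ideal (g) consists of all multiples of g, so f ∈ (g) iff g | f, i.e. iff the remainder of f on division by g is 0. Divide f by g (g is monic, so eliminate the leading term of the running remainder at each step):
  leading term 3·x^4: subtract (3·x^2)·g(x) = 3·x^4 - 12·x^3 + 3·x^2, leaving 2·x^3 - 10·x^2 + 9·x - 2
  leading term 2·x^3: subtract (2·x)·g(x) = 2·x^3 - 8·x^2 + 2·x, leaving -2·x^2 + 7·x - 2
  leading term -2·x^2: subtract (-2)·g(x) = -2·x^2 + 8·x - 2, leaving -x
The remainder r(x) = -x ≠ 0 (and deg r < deg g), so g ∤ f, i.e. f ∉ (g).

Final answer: NO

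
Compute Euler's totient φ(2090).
φ(2090) = 720

φ is multiplicative, with φ(p^e) = p^e − p^(e−1). Factorise 2090 = 2 · 5 · 11 · 19. Then
  φ(2090) = (2 − 1) · (5 − 1) · (11 − 1) · (19 − 1) = 1 · 4 · 10 · 18 = 720.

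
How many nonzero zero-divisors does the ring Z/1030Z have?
In Z/1030Z each nonzero element is either a unit (gcd with 1030 is 1) or a zero-divisor (gcd > 1). The number of units is φ(1030): factorise 1030 = 2 · 5 · 103, so φ(1030) = (2 − 1) · (5 − 1) · (103 − 1) = 1 · 4 · 102 = 408. The nonzero elements number 1030 − 1 = 1029. Hence the nonzero zero-divisors number 1029 − 408 = 621.

Final answer: Z/1030Z has 621 nonzero zero-divisors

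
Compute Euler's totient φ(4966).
φ is multiplicative, with φ(p^e) = p^e − p^(e−1). Factorise 4966 = 2 · 13 · 191. Then
  φ(4966) = (2 − 1) · (13 − 1) · (191 − 1) = 1 · 12 · 190 = 2280.

Final answer: φ(4966) = 2280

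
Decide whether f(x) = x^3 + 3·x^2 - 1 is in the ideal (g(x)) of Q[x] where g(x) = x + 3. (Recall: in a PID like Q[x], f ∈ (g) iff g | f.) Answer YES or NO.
NO

In Q[x] the ideal (g) consists of all multiples of g, so f ∈ (g) iff g | f, i.e. iff the remainder of f on division by g is 0. Divide f by g (g is monic, so eliminate the leading term of the running remainder at each step):
  leading term x^3: subtract (x^2)·g(x) = x^3 + 3·x^2, leaving -1
The remainder r(x) = -1 ≠ 0 (and deg r < deg g), so g ∤ f, i.e. f ∉ (g).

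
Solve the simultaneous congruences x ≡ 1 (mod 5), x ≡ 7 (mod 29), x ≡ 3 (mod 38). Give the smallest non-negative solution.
The moduli 5, 29, 38 are pairwise coprime, so by the CRT there is a unique solution mod 5·29·38 = 5510.
Solve by successive substitution. Start with x ≡ 1 (mod 5).
  Combine with x ≡ 7 (mod 29): write x = 1 + 5·t and require 1 + 5·t ≡ 7 (mod 29), i.e. 5·t ≡ 7 − 1 ≡ 6 (mod 29). Since 5^(−1) ≡ 6 (mod 29), t ≡ 6·6 ≡ 7 (mod 29). So x ≡ 1 + 5·7 = 36 (mod 145).
  Combine with x ≡ 3 (mod 38): write x = 36 + 145·t and require 36 + 145·t ≡ 3 (mod 38), i.e. 145·t ≡ 3 − 36 ≡ 5 (mod 38). Since 145^(−1) ≡ 27 (mod 38) (145 ≡ 31 (mod 38)), t ≡ 27·5 ≡ 21 (mod 38). So x ≡ 36 + 145·21 = 3081 (mod 5510).
Unique solution in [0, 5510): x = 3081.

Final answer: x ≡ 3081 (mod 5510); the representative in [0, 5510) is 3081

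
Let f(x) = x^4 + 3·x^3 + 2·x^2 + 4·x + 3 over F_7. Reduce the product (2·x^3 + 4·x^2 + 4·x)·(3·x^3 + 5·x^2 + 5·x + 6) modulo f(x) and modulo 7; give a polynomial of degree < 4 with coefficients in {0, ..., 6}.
Multiply as integer polynomials: a · b = 6·x^6 + 22·x^5 + 42·x^4 + 52·x^3 + 44·x^2 + 24·x. Reducing coefficients mod 7: a · b ≡ 6·x^6 + x^5 + 3·x^3 + 2·x^2 + 3·x. Now divide by f(x) = x^4 + 3·x^3 + 2·x^2 + 4·x + 3 in F_7[x], eliminating the leading term at each step:
  leading term 6·x^6: subtract (6·x^2)·f(x) = 6·x^6 + 4·x^5 + 5·x^4 + 3·x^3 + 4·x^2, leaving 4·x^5 + 2·x^4 + 5·x^2 + 3·x (coefficients mod 7)
  leading term 4·x^5: subtract (4·x)·f(x) = 4·x^5 + 5·x^4 + x^3 + 2·x^2 + 5·x, leaving 4·x^4 + 6·x^3 + 3·x^2 + 5·x (coefficients mod 7)
  leading term 4·x^4: subtract (4)·f(x) = 4·x^4 + 5·x^3 + x^2 + 2·x + 5, leaving x^3 + 2·x^2 + 3·x + 2 (coefficients mod 7)
The degree is now < 4, so this is the remainder. Hence a · b ≡ x^3 + 2·x^2 + 3·x + 2 in F_7[x]/(f).

Final answer: a · b ≡ x^3 + 2·x^2 + 3·x + 2 (mod f(x))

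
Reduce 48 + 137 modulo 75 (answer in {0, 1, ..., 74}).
35

Reduce the summands first: 137 ≡ 62 (mod 75), so 48 + 137 ≡ 48 + 62 (mod 75). 48 + 62 = 110; 110 = 1·75 + 35, so (48 + 137) mod 75 = 35.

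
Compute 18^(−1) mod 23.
Apply the extended Euclidean algorithm to (23, 18), tracking rows (r, s, t) with s·23 + t·18 = r. Each division r_prev = q·r_cur + r_new produces the new row as (previous row) − q·(current row):
  row A: (23, 1, 0)   [1·23 + 0·18 = 23]
  row B: (18, 0, 1)   [0·23 + 1·18 = 18]
  23 = 1·18 + 5   → row C = row A − 1·row B = (5, 1, −1)   [check: 1·23 − 1·18 = 5]
  18 = 3·5 + 3   → row D = row B − 3·row C = (3, −3, 4)   [check: −3·23 + 4·18 = 3]
  5 = 1·3 + 2   → row E = row C − 1·row D = (2, 4, −5)   [check: 4·23 − 5·18 = 2]
  3 = 1·2 + 1   → row F = row D − 1·row E = (1, −7, 9)   [check: −7·23 + 9·18 = 1]
  2 = 2·1 + 0   → remainder 0, stop. gcd = 1 (last nonzero row F).
The gcd is 1, so 18 is invertible mod 23. The last nonzero row gives −7·23 + 9·18 = 1, so t = 9. So 18^(−1) ≡ 9 (mod 23). Verify: 18 · 9 = 162 ≡ 1 (mod 23). ✓

Final answer: 18^(−1) ≡ 9 (mod 23)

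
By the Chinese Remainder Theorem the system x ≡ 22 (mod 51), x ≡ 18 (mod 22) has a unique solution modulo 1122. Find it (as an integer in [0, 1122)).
The moduli 51, 22 are pairwise coprime, so by the CRT there is a unique solution mod 51·22 = 1122.
Solve by successive substitution. Start with x ≡ 22 (mod 51).
  Combine with x ≡ 18 (mod 22): write x = 22 + 51·t and require 22 + 51·t ≡ 18 (mod 22), i.e. 51·t ≡ 18 − 22 ≡ 18 (mod 22). Since 51^(−1) ≡ 19 (mod 22) (51 ≡ 7 (mod 22)), t ≡ 19·18 ≡ 12 (mod 22). So x ≡ 22 + 51·12 = 634 (mod 1122).
Unique solution in [0, 1122): x = 634.

Final answer: x ≡ 634 (mod 1122); the representative in [0, 1122) is 634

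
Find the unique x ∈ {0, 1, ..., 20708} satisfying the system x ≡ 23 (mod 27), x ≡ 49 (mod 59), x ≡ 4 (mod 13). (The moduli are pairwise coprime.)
x ≡ 5477 (mod 20709); the representative in [0, 20709) is 5477

The moduli 27, 59, 13 are pairwise coprime, so by the CRT there is a unique solution mod 27·59·13 = 20709.
Solve by successive substitution. Start with x ≡ 23 (mod 27).
  Combine with x ≡ 49 (mod 59): write x = 23 + 27·t and require 23 + 27·t ≡ 49 (mod 59), i.e. 27·t ≡ 49 − 23 ≡ 26 (mod 59). Since 27^(−1) ≡ 35 (mod 59), t ≡ 35·26 ≡ 25 (mod 59). So x ≡ 23 + 27·25 = 698 (mod 1593).
  Combine with x ≡ 4 (mod 13): write x = 698 + 1593·t and require 698 + 1593·t ≡ 4 (mod 13), i.e. 1593·t ≡ 4 − 698 ≡ 8 (mod 13). Since 1593^(−1) ≡ 2 (mod 13) (1593 ≡ 7 (mod 13)), t ≡ 2·8 ≡ 3 (mod 13). So x ≡ 698 + 1593·3 = 5477 (mod 20709).
Unique solution in [0, 20709): x = 5477.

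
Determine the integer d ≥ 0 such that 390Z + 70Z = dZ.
(390, 70) = (10); d = 10

In the PID Z, (a, b) is generated by gcd(a, b). Compute gcd(390, 70) with the extended Euclidean algorithm, tracking rows (r, s, t) with s·390 + t·70 = r:
  row A: (390, 1, 0)   [1·390 + 0·70 = 390]
  row B: (70, 0, 1)   [0·390 + 1·70 = 70]
  390 = 5·70 + 40   → row C = row A − 5·row B = (40, 1, −5)   [check: 1·390 − 5·70 = 40]
  70 = 1·40 + 30   → row D = row B − 1·row C = (30, −1, 6)   [check: −1·390 + 6·70 = 30]
  40 = 1·30 + 10   → row E = row C − 1·row D = (10, 2, −11)   [check: 2·390 − 11·70 = 10]
  30 = 3·10 + 0   → remainder 0, stop. gcd = 10 (last nonzero row E).
So gcd(390, 70) = 10, with Bézout identity 2·390 − 11·70 = 10. Containment (⊇): the Bézout identity exhibits 10 as an element of (390, 70), giving (10) ⊆ (390, 70). Containment (⊆): since 10 | 390 and 10 | 70 (390 = 10·39, 70 = 10·7), every Z-linear combination of 390 and 70 is divisible by 10, so (390, 70) ⊆ (10). Therefore (390, 70) = (10), d = 10.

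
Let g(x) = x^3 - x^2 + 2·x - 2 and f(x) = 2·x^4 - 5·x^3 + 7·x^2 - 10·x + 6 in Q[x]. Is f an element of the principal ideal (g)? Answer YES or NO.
YES

In Q[x] the ideal (g) consists of all multiples of g, so f ∈ (g) iff g | f, i.e. iff the remainder of f on division by g is 0. Divide f by g (g is monic, so eliminate the leading term of the running remainder at each step):
  leading term 2·x^4: subtract (2·x)·g(x) = 2·x^4 - 2·x^3 + 4·x^2 - 4·x, leaving -3·x^3 + 3·x^2 - 6·x + 6
  leading term -3·x^3: subtract (-3)·g(x) = -3·x^3 + 3·x^2 - 6·x + 6, leaving 0
The remainder is 0, so f(x) = g(x) · h(x) with h(x) = 2·x - 3. Hence g | f, i.e. f ∈ (g).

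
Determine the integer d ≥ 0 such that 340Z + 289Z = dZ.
In the PID Z, (a, b) is generated by gcd(a, b). Compute gcd(340, 289) with the extended Euclidean algorithm, tracking rows (r, s, t) with s·340 + t·289 = r:
  row A: (340, 1, 0)   [1·340 + 0·289 = 340]
  row B: (289, 0, 1)   [0·340 + 1·289 = 289]
  340 = 1·289 + 51   → row C = row A − 1·row B = (51, 1, −1)   [check: 1·340 − 1·289 = 51]
  289 = 5·51 + 34   → row D = row B − 5·row C = (34, −5, 6)   [check: −5·340 + 6·289 = 34]
  51 = 1·34 + 17   → row E = row C − 1·row D = (17, 6, −7)   [check: 6·340 − 7·289 = 17]
  34 = 2·17 + 0   → remainder 0, stop. gcd = 17 (last nonzero row E).
So gcd(340, 289) = 17, with Bézout identity 6·340 − 7·289 = 17. Containment (⊇): the Bézout identity exhibits 17 as an element of (340, 289), giving (17) ⊆ (340, 289). Containment (⊆): since 17 | 340 and 17 | 289 (340 = 17·20, 289 = 17·17), every Z-linear combination of 340 and 289 is divisible by 17, so (340, 289) ⊆ (17). Therefore (340, 289) = (17), d = 17.

Final answer: (340, 289) = (17); d = 17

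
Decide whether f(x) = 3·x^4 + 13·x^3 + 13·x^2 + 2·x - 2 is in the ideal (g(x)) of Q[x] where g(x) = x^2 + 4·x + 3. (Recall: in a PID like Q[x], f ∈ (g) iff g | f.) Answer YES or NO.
NO

In Q[x] the ideal (g) consists of all multiples of g, so f ∈ (g) iff g | f, i.e. iff the remainder of f on division by g is 0. Divide f by g (g is monic, so eliminate the leading term of the running remainder at each step):
  leading term 3·x^4: subtract (3·x^2)·g(x) = 3·x^4 + 12·x^3 + 9·x^2, leaving x^3 + 4·x^2 + 2·x - 2
  leading term x^3: subtract (x)·g(x) = x^3 + 4·x^2 + 3·x, leaving -x - 2
The remainder r(x) = -x - 2 ≠ 0 (and deg r < deg g), so g ∤ f, i.e. f ∉ (g).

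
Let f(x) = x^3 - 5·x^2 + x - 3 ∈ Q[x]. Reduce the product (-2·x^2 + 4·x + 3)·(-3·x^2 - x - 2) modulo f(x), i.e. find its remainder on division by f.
a · b ≡ 85·x^2 - 13·x + 54 (mod f(x))

First multiply in Q[x] without reducing: a · b = 6·x^4 - 10·x^3 - 9·x^2 - 11·x - 6. Now divide by f(x) = x^3 - 5·x^2 + x - 3, eliminating the leading term at each step:
  leading term 6·x^4: subtract (6·x)·f(x) = 6·x^4 - 30·x^3 + 6·x^2 - 18·x, leaving 20·x^3 - 15·x^2 + 7·x - 6
  leading term 20·x^3: subtract (20)·f(x) = 20·x^3 - 100·x^2 + 20·x - 60, leaving 85·x^2 - 13·x + 54
The degree is now < 3, so this is the remainder. Hence a · b ≡ 85·x^2 - 13·x + 54 in Q[x]/(f).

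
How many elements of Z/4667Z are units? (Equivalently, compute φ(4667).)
Z/4667Z has φ(4667) = 4296 units

An element a ∈ Z/4667Z is a unit iff gcd(a, 4667) = 1, so the number of units is φ(4667). φ is multiplicative, with φ(p^e) = p^e − p^(e−1). Factorise 4667 = 13 · 359. Then
  φ(4667) = (13 − 1) · (359 − 1) = 12 · 358 = 4296.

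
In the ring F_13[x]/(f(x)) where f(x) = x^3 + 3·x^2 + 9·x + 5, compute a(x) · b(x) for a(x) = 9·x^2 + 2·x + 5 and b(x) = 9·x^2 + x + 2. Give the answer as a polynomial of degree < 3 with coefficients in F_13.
a · b ≡ 10·x^2 + x + 11 (mod f(x))

Multiply as integer polynomials: a · b = 81·x^4 + 27·x^3 + 65·x^2 + 9·x + 10. Reducing coefficients mod 13: a · b ≡ 3·x^4 + x^3 + 9·x + 10. Now divide by f(x) = x^3 + 3·x^2 + 9·x + 5 in F_13[x], eliminating the leading term at each step:
  leading term 3·x^4: subtract (3·x)·f(x) = 3·x^4 + 9·x^3 + x^2 + 2·x, leaving 5·x^3 + 12·x^2 + 7·x + 10 (coefficients mod 13)
  leading term 5·x^3: subtract (5)·f(x) = 5·x^3 + 2·x^2 + 6·x + 12, leaving 10·x^2 + x + 11 (coefficients mod 13)
The degree is now < 3, so this is the remainder. Hence a · b ≡ 10·x^2 + x + 11 in F_13[x]/(f).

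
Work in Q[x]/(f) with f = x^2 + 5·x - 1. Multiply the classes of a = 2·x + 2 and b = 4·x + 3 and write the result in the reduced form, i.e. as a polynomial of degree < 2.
First multiply in Q[x] without reducing: a · b = 8·x^2 + 14·x + 6. Now divide by f(x) = x^2 + 5·x - 1, eliminating the leading term at each step:
  leading term 8·x^2: subtract (8)·f(x) = 8·x^2 + 40·x - 8, leaving 14 - 26·x
The degree is now < 2, so this is the remainder. Hence a · b ≡ 14 - 26·x in Q[x]/(f).

Final answer: a · b ≡ 14 - 26·x (mod f(x))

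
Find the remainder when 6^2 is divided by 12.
Use repeated squaring. Binary(2) = 10. Walk through the bits of the exponent 2 left-to-right: at each bit after the leading one, square the running value, then multiply by 6 if the bit is 1 (always reducing mod 12):
  bit 1 = 1 (leading): start with 6.
  bit 2 = 0: square 6^2 = 36 ≡ 0 (mod 12).
Final value: 6^2 ≡ 0 (mod 12).

Final answer: 0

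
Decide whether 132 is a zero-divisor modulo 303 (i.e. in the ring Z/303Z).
YES

gcd(132, 303) = 3 > 1, so 132 is not a unit in Z/303Z. In Z/nZ every nonzero non-unit is a zero-divisor: explicitly, take b = 303/gcd = 101 ≠ 0 (mod 303); then 132·101 = 13332 = 44·303, i.e. 132·101 ≡ 0 (mod 303). So 132 is a zero-divisor.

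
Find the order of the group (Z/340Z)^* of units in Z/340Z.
(Z/340Z)^* consists of the classes a with gcd(a, 340) = 1, so its order is φ(340). φ is multiplicative, with φ(p^e) = p^e − p^(e−1). Factorise 340 = 2^2 · 5 · 17. Then
  φ(340) = (2^2 − 2^1) · (5 − 1) · (17 − 1) = 2 · 4 · 16 = 128.
Thus |(Z/340Z)^*| = 128.

Final answer: |(Z/340Z)^*| = 128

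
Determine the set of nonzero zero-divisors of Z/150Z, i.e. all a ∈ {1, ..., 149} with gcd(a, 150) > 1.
nonzero zero-divisors of Z/150Z = {2, 3, 4, 5, 6, 8, 9, 10, 12, 14, 15, 16, 18, 20, 21, 22, 24, 25, 26, 27, 28, 30, 32, 33, 34, 35, 36, 38, 39, 40, 42, 44, 45, 46, 48, 50, 51, 52, 54, 55, 56, 57, 58, 60, 62, 63, 64, 65, 66, 68, 69, 70, 72, 74, 75, 76, 78, 80, 81, 82, 84, 85, 86, 87, 88, 90, 92, 93, 94, 95, 96, 98, 99, 100, 102, 104, 105, 106, 108, 110, 111, 112, 114, 115, 116, 117, 118, 120, 122, 123, 124, 125, 126, 128, 129, 130, 132, 134, 135, 136, 138, 140, 141, 142, 144, 145, 146, 147, 148}

An element a ∈ Z/150Z (with a ≠ 0) is a zero-divisor iff gcd(a, 150) > 1 (because a is a unit precisely when gcd(a, n) = 1, and in Z/nZ every nonzero, non-unit element is a zero-divisor). Scan a = 1, ..., 149 and keep those with gcd(a, 150) > 1:
  gcd(2, 150) = 2, gcd(3, 150) = 3, gcd(4, 150) = 2, gcd(5, 150) = 5, gcd(6, 150) = 6, gcd(8, 150) = 2, gcd(9, 150) = 3, gcd(10, 150) = 10, gcd(12, 150) = 6, gcd(14, 150) = 2, gcd(15, 150) = 15, gcd(16, 150) = 2, gcd(18, 150) = 6, gcd(20, 150) = 10, gcd(21, 150) = 3, gcd(22, 150) = 2, gcd(24, 150) = 6, gcd(25, 150) = 25, gcd(26, 150) = 2, gcd(27, 150) = 3, gcd(28, 150) = 2, gcd(30, 150) = 30, gcd(32, 150) = 2, gcd(33, 150) = 3, gcd(34, 150) = 2, gcd(35, 150) = 5, gcd(36, 150) = 6, gcd(38, 150) = 2, gcd(39, 150) = 3, gcd(40, 150) = 10, gcd(42, 150) = 6, gcd(44, 150) = 2, gcd(45, 150) = 15, gcd(46, 150) = 2, gcd(48, 150) = 6, gcd(50, 150) = 50, gcd(51, 150) = 3, gcd(52, 150) = 2, gcd(54, 150) = 6, gcd(55, 150) = 5, gcd(56, 150) = 2, gcd(57, 150) = 3, gcd(58, 150) = 2, gcd(60, 150) = 30, gcd(62, 150) = 2, gcd(63, 150) = 3, gcd(64, 150) = 2, gcd(65, 150) = 5, gcd(66, 150) = 6, gcd(68, 150) = 2, gcd(69, 150) = 3, gcd(70, 150) = 10, gcd(72, 150) = 6, gcd(74, 150) = 2, gcd(75, 150) = 75, gcd(76, 150) = 2, gcd(78, 150) = 6, gcd(80, 150) = 10, gcd(81, 150) = 3, gcd(82, 150) = 2, gcd(84, 150) = 6, gcd(85, 150) = 5, gcd(86, 150) = 2, gcd(87, 150) = 3, gcd(88, 150) = 2, gcd(90, 150) = 30, gcd(92, 150) = 2, gcd(93, 150) = 3, gcd(94, 150) = 2, gcd(95, 150) = 5, gcd(96, 150) = 6, gcd(98, 150) = 2, gcd(99, 150) = 3, gcd(100, 150) = 50, gcd(102, 150) = 6, gcd(104, 150) = 2, gcd(105, 150) = 15, gcd(106, 150) = 2, gcd(108, 150) = 6, gcd(110, 150) = 10, gcd(111, 150) = 3, gcd(112, 150) = 2, gcd(114, 150) = 6, gcd(115, 150) = 5, gcd(116, 150) = 2, gcd(117, 150) = 3, gcd(118, 150) = 2, gcd(120, 150) = 30, gcd(122, 150) = 2, gcd(123, 150) = 3, gcd(124, 150) = 2, gcd(125, 150) = 25, gcd(126, 150) = 6, gcd(128, 150) = 2, gcd(129, 150) = 3, gcd(130, 150) = 10, gcd(132, 150) = 6, gcd(134, 150) = 2, gcd(135, 150) = 15, gcd(136, 150) = 2, gcd(138, 150) = 6, gcd(140, 150) = 10, gcd(141, 150) = 3, gcd(142, 150) = 2, gcd(144, 150) = 6, gcd(145, 150) = 5, gcd(146, 150) = 2, gcd(147, 150) = 3, gcd(148, 150) = 2.
All other a ∈ {1, ..., 149} have gcd(a, 150) = 1 and are units. So the nonzero zero-divisors are exactly the 109 values of a appearing in this scan.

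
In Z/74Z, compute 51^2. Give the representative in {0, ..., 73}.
Use repeated squaring. Binary(2) = 10. Walk through the bits of the exponent 2 left-to-right: at each bit after the leading one, square the running value, then multiply by 51 if the bit is 1 (always reducing mod 74):
  bit 1 = 1 (leading): start with 51.
  bit 2 = 0: square 51^2 = 2601 ≡ 11 (mod 74).
Final value: 51^2 ≡ 11 (mod 74).

Final answer: 11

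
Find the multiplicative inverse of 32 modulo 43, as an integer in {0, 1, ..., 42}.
32^(−1) ≡ 39 (mod 43)

Apply the extended Euclidean algorithm to (43, 32), tracking rows (r, s, t) with s·43 + t·32 = r. Each division r_prev = q·r_cur + r_new produces the new row as (previous row) − q·(current row):
  row A: (43, 1, 0)   [1·43 + 0·32 = 43]
  row B: (32, 0, 1)   [0·43 + 1·32 = 32]
  43 = 1·32 + 11   → row C = row A − 1·row B = (11, 1, −1)   [check: 1·43 − 1·32 = 11]
  32 = 2·11 + 10   → row D = row B − 2·row C = (10, −2, 3)   [check: −2·43 + 3·32 = 10]
  11 = 1·10 + 1   → row E = row C − 1·row D = (1, 3, −4)   [check: 3·43 − 4·32 = 1]
  10 = 10·1 + 0   → remainder 0, stop. gcd = 1 (last nonzero row E).
The gcd is 1, so 32 is invertible mod 43. The last nonzero row gives 3·43 − 4·32 = 1, so t = −4. So 32^(−1) ≡ −4 ≡ 39 (mod 43). Verify: 32 · 39 = 1248 ≡ 1 (mod 43). ✓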